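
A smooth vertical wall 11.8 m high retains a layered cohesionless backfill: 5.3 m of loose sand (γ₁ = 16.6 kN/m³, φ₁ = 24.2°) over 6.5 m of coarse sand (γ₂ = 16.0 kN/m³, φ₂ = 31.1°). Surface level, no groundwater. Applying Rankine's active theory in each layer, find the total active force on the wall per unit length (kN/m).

388 kN/m

K_a1 = tan²(45°−24.2°/2) = 0.4185; K_a2 = tan²(45°−31.1°/2) = 0.3188.
Layer 1: σ at base = K_a1 γ₁ h₁ = 36.82 kPa; P₁ = ½×36.82×5.3 = 97.58.
Layer 2: σ_v at top = γ₁h₁ = 87.98; σ_h top = K_a2×87.98 = 28.05; σ_h base = K_a2×(87.98+16.0×6.5) = 61.20.
P₂ = ½(28.05+61.20)×6.5 = 290.1. Total P_a = 97.58+290.1 = 387.6 kN/m.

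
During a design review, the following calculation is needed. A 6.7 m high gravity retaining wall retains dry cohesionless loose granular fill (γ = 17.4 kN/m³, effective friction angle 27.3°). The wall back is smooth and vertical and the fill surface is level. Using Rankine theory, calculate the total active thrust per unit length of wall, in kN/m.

145 kN/m

K_a = tan²(45° − φ/2) = 0.3711.
P_a = ½ K_a γ H² = 0.5 × 0.3711 × 17.4 × 6.7² = 144.9 kN/m.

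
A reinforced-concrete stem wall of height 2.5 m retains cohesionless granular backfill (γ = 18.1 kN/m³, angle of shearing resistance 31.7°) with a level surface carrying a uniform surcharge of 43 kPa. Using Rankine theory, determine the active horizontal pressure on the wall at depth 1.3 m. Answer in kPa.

20.7 kPa

K_a = (1 − sin φ)/(1 + sin φ) = 0.3111.
σ_v = γz + q = 18.1 × 1.3 + 43 = 66.53 kPa.
σ_h = K_a σ_v = 0.3111 × 66.53 = 20.70 kPa.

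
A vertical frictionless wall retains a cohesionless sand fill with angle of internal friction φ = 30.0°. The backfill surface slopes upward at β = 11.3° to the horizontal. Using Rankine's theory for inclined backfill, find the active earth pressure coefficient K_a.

K_a = cos β · (cos β − √(cos²β − cos²φ)) / (cos β + √(cos²β − cos²φ)).
cos β = 0.9806, cos φ = 0.8660, √(cos²β − cos²φ) = 0.4600.
K_a = 0.9806 × (0.9806 − 0.4600)/(0.9806 + 0.4600) = 0.3544.

0.354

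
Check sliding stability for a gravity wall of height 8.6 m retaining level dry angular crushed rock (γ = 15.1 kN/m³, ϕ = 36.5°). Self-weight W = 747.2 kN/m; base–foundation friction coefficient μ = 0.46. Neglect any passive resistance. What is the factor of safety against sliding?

2.42

K_a = tan²(45° − 36.5°/2) = 0.2541.
P_a = ½K_aγH² = 0.5×0.2541×15.1×8.6² = 141.9 kN/m, acting at H/3 = 2.867 m above the base.
FS_sliding = μW / P_a = 0.46×747.2 / 141.9 = 2.423.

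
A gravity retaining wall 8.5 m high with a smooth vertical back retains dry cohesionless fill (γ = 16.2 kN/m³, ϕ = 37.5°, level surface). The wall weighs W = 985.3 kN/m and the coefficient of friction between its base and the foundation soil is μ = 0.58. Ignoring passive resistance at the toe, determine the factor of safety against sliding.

4.02

K_a = tan²(45° − 37.5°/2) = 0.2432.
P_a = ½K_aγH² = 0.5×0.2432×16.2×8.5² = 142.3 kN/m, acting at H/3 = 2.833 m above the base.
FS_sliding = μW / P_a = 0.58×985.3 / 142.3 = 4.015.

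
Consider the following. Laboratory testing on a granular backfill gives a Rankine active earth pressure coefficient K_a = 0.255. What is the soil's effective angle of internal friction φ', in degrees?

K_a = tan²(45° − φ/2) ⇒ 45° − φ/2 = arctan(√0.255) = 26.79°.
φ = 2(45° − 26.79°) = 36.41°.

36.4°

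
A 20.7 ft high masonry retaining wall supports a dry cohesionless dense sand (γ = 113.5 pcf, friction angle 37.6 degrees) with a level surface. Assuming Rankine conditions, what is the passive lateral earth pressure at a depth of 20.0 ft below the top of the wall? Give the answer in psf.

9380 psf

K_p = (1 + sin φ)/(1 − sin φ) = 4.130.
σ_h = K_p γ z = 4.130 × 113.5 × 20.0 = 9375 psf.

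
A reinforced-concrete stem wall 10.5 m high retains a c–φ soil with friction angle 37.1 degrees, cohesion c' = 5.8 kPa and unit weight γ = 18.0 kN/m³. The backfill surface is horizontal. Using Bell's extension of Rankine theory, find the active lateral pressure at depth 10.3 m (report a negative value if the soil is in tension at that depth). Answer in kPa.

40.1 kPa

K_a = (1 − sin φ)/(1 + sin φ) = 0.2475.
σ_a = K_a γ z − 2c√K_a = 0.2475×18.0×10.3 − 2×5.8×0.4975 = 40.12 kPa.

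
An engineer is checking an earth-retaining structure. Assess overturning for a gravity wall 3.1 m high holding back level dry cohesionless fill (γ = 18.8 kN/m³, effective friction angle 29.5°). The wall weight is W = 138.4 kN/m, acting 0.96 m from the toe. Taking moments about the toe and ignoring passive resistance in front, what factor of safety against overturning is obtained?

4.19

K_a = tan²(45° − 29.5°/2) = 0.3401.
P_a = ½K_aγH² = 0.5×0.3401×18.8×3.1² = 30.72 kN/m, acting at H/3 = 1.033 m above the base.
Overturning moment M_o = P_a × H/3 = 30.72 × 1.033 = 31.75.
Resisting moment M_r = W × 0.96 = 138.4 × 0.96 = 132.9.
FS_overturning = M_r/M_o = 132.9/31.75 = 4.185.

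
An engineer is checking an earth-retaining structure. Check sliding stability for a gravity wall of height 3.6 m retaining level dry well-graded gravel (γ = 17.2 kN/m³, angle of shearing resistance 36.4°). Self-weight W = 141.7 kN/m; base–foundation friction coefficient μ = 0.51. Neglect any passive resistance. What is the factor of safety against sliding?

2.54

K_a = tan²(45° − 36.4°/2) = 0.2552.
P_a = ½K_aγH² = 0.5×0.2552×17.2×3.6² = 28.44 kN/m, acting at H/3 = 1.200 m above the base.
FS_sliding = μW / P_a = 0.51×141.7 / 28.44 = 2.541.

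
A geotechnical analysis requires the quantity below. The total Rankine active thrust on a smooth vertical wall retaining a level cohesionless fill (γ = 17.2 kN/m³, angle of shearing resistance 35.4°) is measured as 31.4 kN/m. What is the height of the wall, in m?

3.70 m

K_a = 0.2664. P_a = ½ K_a γ H² ⇒ H = √(2P_a/(K_a γ)).
H = √(2×31.4/(0.2664×17.2)) = 3.702 m.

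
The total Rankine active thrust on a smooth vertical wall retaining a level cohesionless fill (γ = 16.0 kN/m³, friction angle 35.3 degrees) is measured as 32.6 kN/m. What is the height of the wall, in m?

3.90 m

K_a = 0.2675. P_a = ½ K_a γ H² ⇒ H = √(2P_a/(K_a γ)).
H = √(2×32.6/(0.2675×16.0)) = 3.903 m.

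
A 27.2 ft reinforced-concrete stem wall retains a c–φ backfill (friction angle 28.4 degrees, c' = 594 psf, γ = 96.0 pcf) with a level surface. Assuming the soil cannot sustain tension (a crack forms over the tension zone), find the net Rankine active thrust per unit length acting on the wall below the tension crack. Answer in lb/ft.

708 lb/ft

K_a = 0.3554; √K_a = 0.5961.
Tension-crack depth z_c = 2c/(γ√K_a) = 2×594/(96.0×0.5961) = 20.76 ft.
σ_a at base = K_a γ H − 2c√K_a = 0.3554×96.0×27.2 − 2×594×0.5961 = 219.7 psf.
P_a = ½ × 219.7 × (H − z_c) = 0.5×219.7×6.441 = 707.6 lb/ft.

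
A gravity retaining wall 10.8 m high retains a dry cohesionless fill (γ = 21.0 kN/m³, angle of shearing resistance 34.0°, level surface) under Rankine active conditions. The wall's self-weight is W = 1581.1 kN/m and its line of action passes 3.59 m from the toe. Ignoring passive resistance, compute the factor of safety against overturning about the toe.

K_a = tan²(45° − 34.0°/2) = 0.2827.
P_a = ½K_aγH² = 0.5×0.2827×21.0×10.8² = 346.2 kN/m, acting at H/3 = 3.600 m above the base.
Overturning moment M_o = P_a × H/3 = 346.2 × 3.600 = 1246.
Resisting moment M_r = W × 3.59 = 1581.1 × 3.59 = 5676.
FS_overturning = M_r/M_o = 5676/1246 = 4.554.

4.55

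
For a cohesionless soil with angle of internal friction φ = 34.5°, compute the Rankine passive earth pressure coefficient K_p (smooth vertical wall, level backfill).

3.61

K_p = (1 + sin φ)/(1 − sin φ) = tan²(45° + 34.5°/2) = 3.613.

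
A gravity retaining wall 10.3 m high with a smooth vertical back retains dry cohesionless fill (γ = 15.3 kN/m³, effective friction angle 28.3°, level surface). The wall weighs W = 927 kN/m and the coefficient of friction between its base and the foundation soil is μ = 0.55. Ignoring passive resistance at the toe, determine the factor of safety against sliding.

1.76

K_a = tan²(45° − 28.3°/2) = 0.3568.
P_a = ½K_aγH² = 0.5×0.3568×15.3×10.3² = 289.6 kN/m, acting at H/3 = 3.433 m above the base.
FS_sliding = μW / P_a = 0.55×927 / 289.6 = 1.761.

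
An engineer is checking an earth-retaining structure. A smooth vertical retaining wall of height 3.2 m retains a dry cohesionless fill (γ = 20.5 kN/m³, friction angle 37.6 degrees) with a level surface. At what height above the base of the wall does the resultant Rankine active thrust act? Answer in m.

K_a = 0.2421.
The pressure distribution is triangular, so the resultant acts at H/3 above the base = 3.2/3 = 1.067 m.

1.07 m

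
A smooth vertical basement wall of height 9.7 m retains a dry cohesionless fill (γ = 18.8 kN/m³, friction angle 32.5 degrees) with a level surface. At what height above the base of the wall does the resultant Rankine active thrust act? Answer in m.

3.23 m

K_a = 0.3010.
The pressure distribution is triangular, so the resultant acts at H/3 above the base = 9.7/3 = 3.233 m.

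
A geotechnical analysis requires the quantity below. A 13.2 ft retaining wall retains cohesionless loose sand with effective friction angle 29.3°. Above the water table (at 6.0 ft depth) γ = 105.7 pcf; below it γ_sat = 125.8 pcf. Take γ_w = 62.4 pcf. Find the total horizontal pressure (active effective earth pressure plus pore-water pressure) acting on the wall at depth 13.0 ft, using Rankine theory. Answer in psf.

K_a = (1 − sin φ)/(1 + sin φ) = 0.3428.
γ' = 125.8 − 62.4 = 63.40 pcf.
Effective vertical stress at 13.0 ft: σ'_v = 105.7×6.0 + 63.40×7.00 = 1078 psf.
σ'_h = K_a σ'_v = 0.3428 × 1078 = 369.6 psf; u = γ_w × 7.00 = 436.8 psf.
Total σ_h = 369.6 + 436.8 = 806.4 psf.

806 psf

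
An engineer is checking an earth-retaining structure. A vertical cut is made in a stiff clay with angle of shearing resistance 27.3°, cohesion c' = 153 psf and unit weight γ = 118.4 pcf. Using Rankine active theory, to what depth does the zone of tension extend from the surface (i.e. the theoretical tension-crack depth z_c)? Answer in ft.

4.24 ft

K_a = tan²(45° − 27.3°/2) = 0.3711; √K_a = 0.6092.
The active pressure is zero where K_a γ z = 2c√K_a, so z_c = 2c/(γ√K_a) = 2×153/(118.4×0.6092) = 4.242 ft.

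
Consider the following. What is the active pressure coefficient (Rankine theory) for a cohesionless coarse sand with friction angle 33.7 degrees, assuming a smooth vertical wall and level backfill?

0.286

K_a = tan²(45° − φ/2) = tan²(28.15°) = 0.2863.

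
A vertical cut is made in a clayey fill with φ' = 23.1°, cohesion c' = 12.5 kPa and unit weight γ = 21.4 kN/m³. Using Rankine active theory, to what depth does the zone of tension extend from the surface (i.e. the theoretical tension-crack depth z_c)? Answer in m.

1.77 m

K_a = tan²(45° − 23.1°/2) = 0.4364; √K_a = 0.6606.
The active pressure is zero where K_a γ z = 2c√K_a, so z_c = 2c/(γ√K_a) = 2×12.5/(21.4×0.6606) = 1.768 m.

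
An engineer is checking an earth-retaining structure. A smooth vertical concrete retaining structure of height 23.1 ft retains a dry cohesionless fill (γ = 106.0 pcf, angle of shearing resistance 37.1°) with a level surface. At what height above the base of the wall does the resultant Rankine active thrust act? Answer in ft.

K_a = 0.2475.
The pressure distribution is triangular, so the resultant acts at H/3 above the base = 23.1/3 = 7.700 ft.

7.70 ft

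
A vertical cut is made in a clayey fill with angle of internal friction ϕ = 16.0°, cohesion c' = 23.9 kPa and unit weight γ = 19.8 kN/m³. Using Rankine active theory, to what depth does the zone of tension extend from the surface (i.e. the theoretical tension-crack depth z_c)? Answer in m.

3.20 m

K_a = tan²(45° − 16.0°/2) = 0.5678; √K_a = 0.7536.
The active pressure is zero where K_a γ z = 2c√K_a, so z_c = 2c/(γ√K_a) = 2×23.9/(19.8×0.7536) = 3.204 m.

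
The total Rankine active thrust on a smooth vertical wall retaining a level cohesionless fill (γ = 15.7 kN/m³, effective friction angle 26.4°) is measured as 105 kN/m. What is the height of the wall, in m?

K_a = 0.3844. P_a = ½ K_a γ H² ⇒ H = √(2P_a/(K_a γ)).
H = √(2×105/(0.3844×15.7)) = 5.899 m.

5.90 m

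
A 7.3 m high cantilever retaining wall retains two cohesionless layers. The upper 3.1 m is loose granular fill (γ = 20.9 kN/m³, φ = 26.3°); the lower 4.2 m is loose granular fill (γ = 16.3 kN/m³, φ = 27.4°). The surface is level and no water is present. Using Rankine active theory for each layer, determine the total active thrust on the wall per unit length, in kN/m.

K_a1 = tan²(45°−26.3°/2) = 0.3859; K_a2 = tan²(45°−27.4°/2) = 0.3697.
Layer 1: σ at base = K_a1 γ₁ h₁ = 25.00 kPa; P₁ = ½×25.00×3.1 = 38.76.
Layer 2: σ_v at top = γ₁h₁ = 64.79; σ_h top = K_a2×64.79 = 23.95; σ_h base = K_a2×(64.79+16.3×4.2) = 49.26.
P₂ = ½(23.95+49.26)×4.2 = 153.7. Total P_a = 38.76+153.7 = 192.5 kN/m.

192 kN/m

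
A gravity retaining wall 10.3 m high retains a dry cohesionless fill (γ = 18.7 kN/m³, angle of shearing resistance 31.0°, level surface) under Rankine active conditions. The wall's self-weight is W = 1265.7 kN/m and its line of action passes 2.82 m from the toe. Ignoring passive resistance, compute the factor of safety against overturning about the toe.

3.27

K_a = tan²(45° − 31.0°/2) = 0.3201.
P_a = ½K_aγH² = 0.5×0.3201×18.7×10.3² = 317.5 kN/m, acting at H/3 = 3.433 m above the base.
Overturning moment M_o = P_a × H/3 = 317.5 × 3.433 = 1090.
Resisting moment M_r = W × 2.82 = 1265.7 × 2.82 = 3569.
FS_overturning = M_r/M_o = 3569/1090 = 3.274.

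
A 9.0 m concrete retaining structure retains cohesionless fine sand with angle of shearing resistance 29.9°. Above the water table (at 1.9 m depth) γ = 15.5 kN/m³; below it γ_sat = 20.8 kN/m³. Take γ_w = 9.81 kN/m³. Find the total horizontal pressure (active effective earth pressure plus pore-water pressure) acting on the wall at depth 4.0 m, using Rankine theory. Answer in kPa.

38.2 kPa

K_a = (1 − sin φ)/(1 + sin φ) = 0.3347.
γ' = 20.8 − 9.81 = 10.99 kN/m³.
Effective vertical stress at 4.0 m: σ'_v = 15.5×1.9 + 10.99×2.10 = 52.53 kPa.
σ'_h = K_a σ'_v = 0.3347 × 52.53 = 17.58 kPa; u = γ_w × 2.10 = 20.60 kPa.
Total σ_h = 17.58 + 20.60 = 38.18 kPa.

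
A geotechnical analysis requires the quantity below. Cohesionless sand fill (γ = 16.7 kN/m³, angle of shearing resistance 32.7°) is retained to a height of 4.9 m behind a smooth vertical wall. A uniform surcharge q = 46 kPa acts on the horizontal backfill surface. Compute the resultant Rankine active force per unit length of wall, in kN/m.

127 kN/m

K_a = tan²(45° − φ/2) = 0.2985.
Soil triangle: ½ K_a γ H² = 0.5×0.2985×16.7×4.9² = 59.84 kN/m.
Surcharge rectangle: K_a q H = 0.2985×46×4.9 = 67.28 kN/m.
Total = 59.84 + 67.28 = 127.1 kN/m.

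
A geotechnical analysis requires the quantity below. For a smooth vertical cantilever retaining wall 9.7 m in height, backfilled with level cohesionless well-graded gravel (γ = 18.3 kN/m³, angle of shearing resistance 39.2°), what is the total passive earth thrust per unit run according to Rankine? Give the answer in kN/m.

3820 kN/m

K_p = tan²(45° + φ/2) = 4.435.
P_p = ½ K_p γ H² = 0.5 × 4.435 × 18.3 × 9.7² = 3818 kN/m.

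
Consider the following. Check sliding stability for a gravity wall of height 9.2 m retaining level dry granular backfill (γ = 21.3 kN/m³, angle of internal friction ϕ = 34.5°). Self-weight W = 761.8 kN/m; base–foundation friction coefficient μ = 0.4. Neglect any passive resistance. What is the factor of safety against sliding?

K_a = tan²(45° − 34.5°/2) = 0.2768.
P_a = ½K_aγH² = 0.5×0.2768×21.3×9.2² = 249.5 kN/m, acting at H/3 = 3.067 m above the base.
FS_sliding = μW / P_a = 0.4×761.8 / 249.5 = 1.221.

1.22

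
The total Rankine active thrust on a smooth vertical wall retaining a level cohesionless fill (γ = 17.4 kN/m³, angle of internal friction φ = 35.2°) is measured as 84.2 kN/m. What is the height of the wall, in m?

6.00 m

K_a = 0.2687. P_a = ½ K_a γ H² ⇒ H = √(2P_a/(K_a γ)).
H = √(2×84.2/(0.2687×17.4)) = 6.002 m.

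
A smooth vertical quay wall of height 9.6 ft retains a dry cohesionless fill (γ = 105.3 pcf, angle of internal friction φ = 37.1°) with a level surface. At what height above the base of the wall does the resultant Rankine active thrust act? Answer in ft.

K_a = 0.2475.
The pressure distribution is triangular, so the resultant acts at H/3 above the base = 9.6/3 = 3.200 ft.

3.20 ft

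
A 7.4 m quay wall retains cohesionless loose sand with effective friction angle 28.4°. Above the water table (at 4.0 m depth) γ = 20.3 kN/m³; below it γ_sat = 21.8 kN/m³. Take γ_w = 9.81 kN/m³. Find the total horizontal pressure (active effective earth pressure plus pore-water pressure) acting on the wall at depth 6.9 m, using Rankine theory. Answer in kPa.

69.7 kPa

K_a = (1 − sin φ)/(1 + sin φ) = 0.3554.
γ' = 21.8 − 9.81 = 11.99 kN/m³.
Effective vertical stress at 6.9 m: σ'_v = 20.3×4.0 + 11.99×2.90 = 116.0 kPa.
σ'_h = K_a σ'_v = 0.3554 × 116.0 = 41.21 kPa; u = γ_w × 2.90 = 28.45 kPa.
Total σ_h = 41.21 + 28.45 = 69.66 kPa.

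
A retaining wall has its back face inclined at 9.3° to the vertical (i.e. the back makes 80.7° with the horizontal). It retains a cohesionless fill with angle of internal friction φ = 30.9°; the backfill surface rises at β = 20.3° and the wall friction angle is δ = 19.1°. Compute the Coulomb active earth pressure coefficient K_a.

K_a = sin²(α+φ) / [sin²α · sin(α−δ) · (1 + √{sin(φ+δ)sin(φ−β) / (sin(α−δ)sin(α+β))})²].
With α = 80.7°, φ = 30.9°, δ = 19.1°, β = 20.3°: K_a = 0.5119.

0.512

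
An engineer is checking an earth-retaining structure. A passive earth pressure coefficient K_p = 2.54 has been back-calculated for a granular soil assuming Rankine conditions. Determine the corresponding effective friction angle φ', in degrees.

K_p = (1+sin φ)/(1−sin φ) ⇒ sin φ = (K_p − 1)/(K_p + 1) = 0.4350.
φ = arcsin(0.4350) = 25.79°.

25.8°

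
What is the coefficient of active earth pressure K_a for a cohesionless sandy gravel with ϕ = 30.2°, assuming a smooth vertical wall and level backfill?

K_a = (1 − sin φ)/(1 + sin φ) = (1 − sin 30.2°)/(1 + sin 30.2°) = 0.3307.

0.331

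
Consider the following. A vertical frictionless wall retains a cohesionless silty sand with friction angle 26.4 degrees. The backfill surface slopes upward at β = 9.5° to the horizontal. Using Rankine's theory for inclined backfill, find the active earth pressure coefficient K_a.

0.404

K_a = cos β · (cos β − √(cos²β − cos²φ)) / (cos β + √(cos²β − cos²φ)).
cos β = 0.9863, cos φ = 0.8957, √(cos²β − cos²φ) = 0.4129.
K_a = 0.9863 × (0.9863 − 0.4129)/(0.9863 + 0.4129) = 0.4042.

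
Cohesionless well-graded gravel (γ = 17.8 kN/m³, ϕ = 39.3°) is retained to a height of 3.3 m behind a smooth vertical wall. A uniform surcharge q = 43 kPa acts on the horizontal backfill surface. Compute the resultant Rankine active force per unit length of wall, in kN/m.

53.6 kN/m

K_a = tan²(45° − φ/2) = 0.2245.
Soil triangle: ½ K_a γ H² = 0.5×0.2245×17.8×3.3² = 21.75 kN/m.
Surcharge rectangle: K_a q H = 0.2245×43×3.3 = 31.85 kN/m.
Total = 21.75 + 31.85 = 53.60 kN/m.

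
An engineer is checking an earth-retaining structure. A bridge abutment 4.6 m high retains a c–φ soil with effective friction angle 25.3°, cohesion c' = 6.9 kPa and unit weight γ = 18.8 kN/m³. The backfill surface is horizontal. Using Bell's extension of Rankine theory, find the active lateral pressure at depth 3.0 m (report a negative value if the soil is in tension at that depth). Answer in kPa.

K_a = (1 − sin φ)/(1 + sin φ) = 0.4012.
σ_a = K_a γ z − 2c√K_a = 0.4012×18.8×3.0 − 2×6.9×0.6334 = 13.89 kPa.

13.9 kPa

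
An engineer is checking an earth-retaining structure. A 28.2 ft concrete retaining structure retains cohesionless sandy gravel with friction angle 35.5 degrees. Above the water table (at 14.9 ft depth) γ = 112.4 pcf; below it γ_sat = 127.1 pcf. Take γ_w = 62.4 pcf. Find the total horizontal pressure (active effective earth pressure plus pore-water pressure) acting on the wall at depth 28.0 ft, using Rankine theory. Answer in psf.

1490 psf

K_a = (1 − sin φ)/(1 + sin φ) = 0.2653.
γ' = 127.1 − 62.4 = 64.70 pcf.
Effective vertical stress at 28.0 ft: σ'_v = 112.4×14.9 + 64.70×13.1 = 2522 psf.
σ'_h = K_a σ'_v = 0.2653 × 2522 = 669.1 psf; u = γ_w × 13.1 = 817.4 psf.
Total σ_h = 669.1 + 817.4 = 1487 psf.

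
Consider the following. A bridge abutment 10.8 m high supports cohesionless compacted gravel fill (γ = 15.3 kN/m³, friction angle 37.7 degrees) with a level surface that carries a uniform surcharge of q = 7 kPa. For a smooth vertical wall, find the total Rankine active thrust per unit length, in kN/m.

233 kN/m

K_a = tan²(45° − φ/2) = 0.2411.
Soil triangle: ½ K_a γ H² = 0.5×0.2411×15.3×10.8² = 215.1 kN/m.
Surcharge rectangle: K_a q H = 0.2411×7×10.8 = 18.22 kN/m.
Total = 215.1 + 18.22 = 233.3 kN/m.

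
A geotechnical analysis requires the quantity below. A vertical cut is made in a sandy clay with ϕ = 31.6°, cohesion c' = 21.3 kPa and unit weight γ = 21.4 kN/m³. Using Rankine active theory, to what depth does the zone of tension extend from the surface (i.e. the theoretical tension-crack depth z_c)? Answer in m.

K_a = tan²(45° − 31.6°/2) = 0.3123; √K_a = 0.5589.
The active pressure is zero where K_a γ z = 2c√K_a, so z_c = 2c/(γ√K_a) = 2×21.3/(21.4×0.5589) = 3.562 m.

3.56 m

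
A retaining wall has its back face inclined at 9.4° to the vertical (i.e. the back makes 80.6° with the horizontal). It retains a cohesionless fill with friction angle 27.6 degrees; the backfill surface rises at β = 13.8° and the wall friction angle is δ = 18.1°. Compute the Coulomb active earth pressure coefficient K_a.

0.505

K_a = sin²(α+φ) / [sin²α · sin(α−δ) · (1 + √{sin(φ+δ)sin(φ−β) / (sin(α−δ)sin(α+β))})²].
With α = 80.6°, φ = 27.6°, δ = 18.1°, β = 13.8°: K_a = 0.5045.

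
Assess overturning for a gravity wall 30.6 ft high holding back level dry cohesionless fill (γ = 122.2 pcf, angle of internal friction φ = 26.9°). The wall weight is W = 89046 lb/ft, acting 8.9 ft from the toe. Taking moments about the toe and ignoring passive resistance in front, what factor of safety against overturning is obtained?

3.60

K_a = tan²(45° − 26.9°/2) = 0.3770.
P_a = ½K_aγH² = 0.5×0.3770×122.2×30.6² = 21570 lb/ft, acting at H/3 = 10.20 ft above the base.
Overturning moment M_o = P_a × H/3 = 21570 × 10.20 = 220000.
Resisting moment M_r = W × 8.9 = 89046 × 8.9 = 792500.
FS_overturning = M_r/M_o = 792500/220000 = 3.602.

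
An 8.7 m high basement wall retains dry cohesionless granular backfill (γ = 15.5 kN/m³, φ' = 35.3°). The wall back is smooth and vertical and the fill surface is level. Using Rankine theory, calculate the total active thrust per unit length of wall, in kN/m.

K_a = tan²(45° − φ/2) = 0.2675.
P_a = ½ K_a γ H² = 0.5 × 0.2675 × 15.5 × 8.7² = 156.9 kN/m.

157 kN/m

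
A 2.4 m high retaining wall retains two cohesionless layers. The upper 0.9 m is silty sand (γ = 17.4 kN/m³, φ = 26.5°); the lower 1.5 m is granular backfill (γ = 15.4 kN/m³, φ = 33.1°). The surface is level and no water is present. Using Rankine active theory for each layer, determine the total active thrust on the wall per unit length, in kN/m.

14.7 kN/m

K_a1 = tan²(45°−26.5°/2) = 0.3829; K_a2 = tan²(45°−33.1°/2) = 0.2936.
Layer 1: σ at base = K_a1 γ₁ h₁ = 5.997 kPa; P₁ = ½×5.997×0.9 = 2.699.
Layer 2: σ_v at top = γ₁h₁ = 15.66; σ_h top = K_a2×15.66 = 4.597; σ_h base = K_a2×(15.66+15.4×1.5) = 11.38.
P₂ = ½(4.597+11.38)×1.5 = 11.98. Total P_a = 2.699+11.98 = 14.68 kN/m.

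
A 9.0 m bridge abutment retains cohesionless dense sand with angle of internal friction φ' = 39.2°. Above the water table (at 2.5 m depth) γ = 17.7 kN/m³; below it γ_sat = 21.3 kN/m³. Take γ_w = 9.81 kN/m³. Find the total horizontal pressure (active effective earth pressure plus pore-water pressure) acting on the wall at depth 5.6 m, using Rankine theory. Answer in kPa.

48.4 kPa

K_a = (1 − sin φ)/(1 + sin φ) = 0.2255.
γ' = 21.3 − 9.81 = 11.49 kN/m³.
Effective vertical stress at 5.6 m: σ'_v = 17.7×2.5 + 11.49×3.10 = 79.87 kPa.
σ'_h = K_a σ'_v = 0.2255 × 79.87 = 18.01 kPa; u = γ_w × 3.10 = 30.41 kPa.
Total σ_h = 18.01 + 30.41 = 48.42 kPa.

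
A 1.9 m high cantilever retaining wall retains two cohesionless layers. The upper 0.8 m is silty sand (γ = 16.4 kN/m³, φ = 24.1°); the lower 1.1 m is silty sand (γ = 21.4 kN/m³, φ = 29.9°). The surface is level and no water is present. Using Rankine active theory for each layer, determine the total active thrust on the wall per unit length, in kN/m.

11.4 kN/m

K_a1 = tan²(45°−24.1°/2) = 0.4201; K_a2 = tan²(45°−29.9°/2) = 0.3347.
Layer 1: σ at base = K_a1 γ₁ h₁ = 5.512 kPa; P₁ = ½×5.512×0.8 = 2.205.
Layer 2: σ_v at top = γ₁h₁ = 13.12; σ_h top = K_a2×13.12 = 4.391; σ_h base = K_a2×(13.12+21.4×1.1) = 12.27.
P₂ = ½(4.391+12.27)×1.1 = 9.163. Total P_a = 2.205+9.163 = 11.37 kN/m.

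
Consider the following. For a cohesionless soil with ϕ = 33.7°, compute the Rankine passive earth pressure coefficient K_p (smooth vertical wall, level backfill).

K_p = (1 + sin φ)/(1 − sin φ) = tan²(45° + 33.7°/2) = 3.493.

3.49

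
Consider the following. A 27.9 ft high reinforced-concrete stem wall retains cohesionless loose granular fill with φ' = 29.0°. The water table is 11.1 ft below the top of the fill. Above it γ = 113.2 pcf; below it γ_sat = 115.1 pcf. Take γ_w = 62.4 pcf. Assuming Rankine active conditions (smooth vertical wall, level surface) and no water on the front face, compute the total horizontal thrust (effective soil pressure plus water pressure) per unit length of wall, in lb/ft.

K_a = tan²(45° − φ/2) = 0.3470.
γ' = 115.1 − 62.4 = 52.70 pcf. Depth below WT = 16.8 ft.
σ'_h at WT = K_a γ d_w = 436.0 psf; at base = 436.0 + K_a γ' × 16.8 = 743.2 psf.
P₁ (0–11.1 ft) = ½×436.0×11.1 = 2420. P₂ (11.1–27.9 ft) = ½(436.0+743.2)×16.8 = 9905.
P_w = ½ γ_w h₂² = 0.5×62.4×16.8² = 8806. Total = 2420+9905+8806 = 21130 lb/ft.

21100 lb/ft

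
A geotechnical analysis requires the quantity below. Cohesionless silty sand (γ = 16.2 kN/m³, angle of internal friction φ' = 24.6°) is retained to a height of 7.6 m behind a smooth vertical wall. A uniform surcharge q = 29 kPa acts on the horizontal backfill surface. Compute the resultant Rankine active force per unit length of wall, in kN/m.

284 kN/m

K_a = tan²(45° − φ/2) = 0.4121.
Soil triangle: ½ K_a γ H² = 0.5×0.4121×16.2×7.6² = 192.8 kN/m.
Surcharge rectangle: K_a q H = 0.4121×29×7.6 = 90.84 kN/m.
Total = 192.8 + 90.84 = 283.7 kN/m.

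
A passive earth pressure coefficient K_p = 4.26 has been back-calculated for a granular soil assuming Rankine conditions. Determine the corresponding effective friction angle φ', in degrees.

K_p = (1+sin φ)/(1−sin φ) ⇒ sin φ = (K_p − 1)/(K_p + 1) = 0.6198.
φ = arcsin(0.6198) = 38.30°.

38.3°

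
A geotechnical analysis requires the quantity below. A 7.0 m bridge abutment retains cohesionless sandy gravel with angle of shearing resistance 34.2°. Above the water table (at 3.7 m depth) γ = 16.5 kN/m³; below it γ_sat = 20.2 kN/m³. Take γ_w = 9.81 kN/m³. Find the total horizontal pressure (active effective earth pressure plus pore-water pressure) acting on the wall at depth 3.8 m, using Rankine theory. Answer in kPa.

18.4 kPa

K_a = (1 − sin φ)/(1 + sin φ) = 0.2803.
γ' = 20.2 − 9.81 = 10.39 kN/m³.
Effective vertical stress at 3.8 m: σ'_v = 16.5×3.7 + 10.39×0.1000 = 62.09 kPa.
σ'_h = K_a σ'_v = 0.2803 × 62.09 = 17.41 kPa; u = γ_w × 0.1000 = 0.9810 kPa.
Total σ_h = 17.41 + 0.9810 = 18.39 kPa.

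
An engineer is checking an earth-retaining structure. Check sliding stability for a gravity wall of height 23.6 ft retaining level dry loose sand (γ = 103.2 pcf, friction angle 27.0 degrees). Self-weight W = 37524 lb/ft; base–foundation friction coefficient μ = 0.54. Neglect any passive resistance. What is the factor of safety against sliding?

1.88

K_a = tan²(45° − 27.0°/2) = 0.3755.
P_a = ½K_aγH² = 0.5×0.3755×103.2×23.6² = 10790 lb/ft, acting at H/3 = 7.867 ft above the base.
FS_sliding = μW / P_a = 0.54×37524 / 10790 = 1.878.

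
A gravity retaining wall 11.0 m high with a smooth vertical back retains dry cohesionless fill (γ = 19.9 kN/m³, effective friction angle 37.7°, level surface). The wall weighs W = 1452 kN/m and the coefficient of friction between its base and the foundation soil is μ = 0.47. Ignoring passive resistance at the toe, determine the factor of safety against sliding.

K_a = tan²(45° − 37.7°/2) = 0.2411.
P_a = ½K_aγH² = 0.5×0.2411×19.9×11.0² = 290.2 kN/m, acting at H/3 = 3.667 m above the base.
FS_sliding = μW / P_a = 0.47×1452 / 290.2 = 2.351.

2.35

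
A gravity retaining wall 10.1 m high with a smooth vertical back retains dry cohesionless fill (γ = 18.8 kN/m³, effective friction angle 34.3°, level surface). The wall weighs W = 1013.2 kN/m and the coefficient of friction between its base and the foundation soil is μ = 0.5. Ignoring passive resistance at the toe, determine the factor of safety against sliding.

K_a = tan²(45° − 34.3°/2) = 0.2792.
P_a = ½K_aγH² = 0.5×0.2792×18.8×10.1² = 267.7 kN/m, acting at H/3 = 3.367 m above the base.
FS_sliding = μW / P_a = 0.5×1013.2 / 267.7 = 1.893.

1.89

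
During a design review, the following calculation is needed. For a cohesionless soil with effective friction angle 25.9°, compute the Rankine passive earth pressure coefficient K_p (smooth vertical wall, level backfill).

2.55

K_p = (1 + sin φ)/(1 − sin φ) = tan²(45° + 25.9°/2) = 2.551.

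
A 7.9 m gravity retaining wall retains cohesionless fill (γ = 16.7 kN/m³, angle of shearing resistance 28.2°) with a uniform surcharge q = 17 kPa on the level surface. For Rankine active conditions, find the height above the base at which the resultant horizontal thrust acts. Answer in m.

2.90 m

K_a = 0.3582.
Triangular part P₁ = ½K_aγH² = 186.7 at H/3 = 2.633 m; rectangular part P₂ = K_a q H = 48.10 at H/2 = 3.950 m.
ȳ = (P₁·2.633 + P₂·3.950)/(P₁+P₂) = 2.903 m.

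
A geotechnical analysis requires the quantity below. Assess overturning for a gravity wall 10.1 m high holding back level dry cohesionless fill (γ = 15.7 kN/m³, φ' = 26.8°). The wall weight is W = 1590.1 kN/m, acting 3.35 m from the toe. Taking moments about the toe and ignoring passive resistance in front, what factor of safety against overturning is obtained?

K_a = tan²(45° − 26.8°/2) = 0.3785.
P_a = ½K_aγH² = 0.5×0.3785×15.7×10.1² = 303.1 kN/m, acting at H/3 = 3.367 m above the base.
Overturning moment M_o = P_a × H/3 = 303.1 × 3.367 = 1020.
Resisting moment M_r = W × 3.35 = 1590.1 × 3.35 = 5327.
FS_overturning = M_r/M_o = 5327/1020 = 5.221.

5.22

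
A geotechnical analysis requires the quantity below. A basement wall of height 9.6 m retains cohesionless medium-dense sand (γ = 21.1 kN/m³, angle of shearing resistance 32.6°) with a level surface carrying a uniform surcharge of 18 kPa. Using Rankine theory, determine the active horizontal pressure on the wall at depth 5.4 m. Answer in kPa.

K_a = (1 − sin φ)/(1 + sin φ) = 0.2997.
σ_v = γz + q = 21.1 × 5.4 + 18 = 131.9 kPa.
σ_h = K_a σ_v = 0.2997 × 131.9 = 39.55 kPa.

39.5 kPa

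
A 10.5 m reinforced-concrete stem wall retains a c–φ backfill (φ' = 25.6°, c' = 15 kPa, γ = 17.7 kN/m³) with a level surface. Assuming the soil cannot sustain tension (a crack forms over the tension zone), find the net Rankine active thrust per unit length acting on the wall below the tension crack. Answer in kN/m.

K_a = 0.3966; √K_a = 0.6297.
Tension-crack depth z_c = 2c/(γ√K_a) = 2×15/(17.7×0.6297) = 2.691 m.
σ_a at base = K_a γ H − 2c√K_a = 0.3966×17.7×10.5 − 2×15×0.6297 = 54.81 kPa.
P_a = ½ × 54.81 × (H − z_c) = 0.5×54.81×7.809 = 214.0 kN/m.

214 kN/m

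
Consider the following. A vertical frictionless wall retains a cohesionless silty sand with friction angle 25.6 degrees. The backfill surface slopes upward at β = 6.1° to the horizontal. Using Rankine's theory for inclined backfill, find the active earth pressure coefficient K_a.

0.405

K_a = cos β · (cos β − √(cos²β − cos²φ)) / (cos β + √(cos²β − cos²φ)).
cos β = 0.9943, cos φ = 0.9018, √(cos²β − cos²φ) = 0.4188.
K_a = 0.9943 × (0.9943 − 0.4188)/(0.9943 + 0.4188) = 0.4050.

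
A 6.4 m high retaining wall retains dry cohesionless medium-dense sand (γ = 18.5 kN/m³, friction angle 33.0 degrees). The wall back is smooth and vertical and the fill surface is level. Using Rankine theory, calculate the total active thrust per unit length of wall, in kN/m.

K_a = tan²(45° − φ/2) = 0.2948.
P_a = ½ K_a γ H² = 0.5 × 0.2948 × 18.5 × 6.4² = 111.7 kN/m.

112 kN/m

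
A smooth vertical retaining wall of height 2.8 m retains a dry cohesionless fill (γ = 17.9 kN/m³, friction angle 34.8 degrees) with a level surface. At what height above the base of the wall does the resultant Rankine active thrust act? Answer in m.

0.933 m

K_a = 0.2733.
The pressure distribution is triangular, so the resultant acts at H/3 above the base = 2.8/3 = 0.9333 m.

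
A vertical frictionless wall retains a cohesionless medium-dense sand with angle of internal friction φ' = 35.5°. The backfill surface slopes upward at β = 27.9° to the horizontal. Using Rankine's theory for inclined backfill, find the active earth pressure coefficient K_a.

0.389

K_a = cos β · (cos β − √(cos²β − cos²φ)) / (cos β + √(cos²β − cos²φ)).
cos β = 0.8838, cos φ = 0.8141, √(cos²β − cos²φ) = 0.3439.
K_a = 0.8838 × (0.8838 − 0.3439)/(0.8838 + 0.3439) = 0.3887.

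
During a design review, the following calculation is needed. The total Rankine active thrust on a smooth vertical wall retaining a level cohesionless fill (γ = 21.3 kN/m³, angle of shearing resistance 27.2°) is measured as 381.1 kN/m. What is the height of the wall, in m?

K_a = 0.3726. P_a = ½ K_a γ H² ⇒ H = √(2P_a/(K_a γ)).
H = √(2×381.1/(0.3726×21.3)) = 9.800 m.

9.80 m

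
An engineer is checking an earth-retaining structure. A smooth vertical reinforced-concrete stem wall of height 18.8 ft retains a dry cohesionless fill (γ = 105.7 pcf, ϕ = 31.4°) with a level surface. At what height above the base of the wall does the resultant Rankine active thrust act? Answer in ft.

6.27 ft

K_a = 0.3149.
The pressure distribution is triangular, so the resultant acts at H/3 above the base = 18.8/3 = 6.267 ft.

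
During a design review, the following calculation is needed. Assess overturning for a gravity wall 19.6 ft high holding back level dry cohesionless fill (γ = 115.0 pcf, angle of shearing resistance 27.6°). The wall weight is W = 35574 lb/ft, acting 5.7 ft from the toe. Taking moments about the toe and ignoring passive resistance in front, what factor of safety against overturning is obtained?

3.83

K_a = tan²(45° − 27.6°/2) = 0.3668.
P_a = ½K_aγH² = 0.5×0.3668×115.0×19.6² = 8102 lb/ft, acting at H/3 = 6.533 ft above the base.
Overturning moment M_o = P_a × H/3 = 8102 × 6.533 = 52930.
Resisting moment M_r = W × 5.7 = 35574 × 5.7 = 202800.
FS_overturning = M_r/M_o = 202800/52930 = 3.831.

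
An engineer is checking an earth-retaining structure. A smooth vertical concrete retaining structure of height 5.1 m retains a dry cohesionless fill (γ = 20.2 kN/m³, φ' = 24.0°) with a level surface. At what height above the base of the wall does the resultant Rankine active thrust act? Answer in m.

1.70 m

K_a = 0.4217.
The pressure distribution is triangular, so the resultant acts at H/3 above the base = 5.1/3 = 1.700 m.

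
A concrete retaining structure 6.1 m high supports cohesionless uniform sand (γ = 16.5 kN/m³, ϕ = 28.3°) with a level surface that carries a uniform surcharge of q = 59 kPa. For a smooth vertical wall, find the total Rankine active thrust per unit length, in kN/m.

238 kN/m

K_a = tan²(45° − φ/2) = 0.3568.
Soil triangle: ½ K_a γ H² = 0.5×0.3568×16.5×6.1² = 109.5 kN/m.
Surcharge rectangle: K_a q H = 0.3568×59×6.1 = 128.4 kN/m.
Total = 109.5 + 128.4 = 237.9 kN/m.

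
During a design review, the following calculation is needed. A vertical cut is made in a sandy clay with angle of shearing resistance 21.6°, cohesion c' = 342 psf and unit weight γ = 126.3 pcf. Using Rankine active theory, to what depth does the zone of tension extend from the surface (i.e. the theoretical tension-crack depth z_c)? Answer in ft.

7.97 ft

K_a = tan²(45° − 21.6°/2) = 0.4619; √K_a = 0.6796.
The active pressure is zero where K_a γ z = 2c√K_a, so z_c = 2c/(γ√K_a) = 2×342/(126.3×0.6796) = 7.969 ft.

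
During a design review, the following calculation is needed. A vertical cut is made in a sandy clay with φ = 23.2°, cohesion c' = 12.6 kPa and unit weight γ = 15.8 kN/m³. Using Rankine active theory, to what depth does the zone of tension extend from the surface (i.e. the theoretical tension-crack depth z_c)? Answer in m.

2.42 m

K_a = tan²(45° − 23.2°/2) = 0.4348; √K_a = 0.6594.
The active pressure is zero where K_a γ z = 2c√K_a, so z_c = 2c/(γ√K_a) = 2×12.6/(15.8×0.6594) = 2.419 m.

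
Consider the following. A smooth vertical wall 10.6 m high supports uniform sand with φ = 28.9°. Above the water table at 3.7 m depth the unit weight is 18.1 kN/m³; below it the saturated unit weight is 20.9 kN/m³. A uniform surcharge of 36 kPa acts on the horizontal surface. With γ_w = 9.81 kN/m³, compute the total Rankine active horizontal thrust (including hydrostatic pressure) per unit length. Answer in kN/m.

663 kN/m

K_a = tan²(45° − φ/2) = 0.3484.
γ' = 20.9 − 9.81 = 11.09 kN/m³. h₂ = H − d_w = 6.9 m.
σ'_h: at surface K_a·q = 12.54; at WT K_a(q+γd_w) = 35.87; at base K_a(q+γd_w+γ'h₂) = 62.53 kPa.
P₁ = ½(12.54+35.87)×3.7 = 89.56; P₂ = ½(35.87+62.53)×6.9 = 339.5; P_w = ½γ_w h₂² = 233.5.
Total = 89.56+339.5+233.5 = 662.6 kN/m.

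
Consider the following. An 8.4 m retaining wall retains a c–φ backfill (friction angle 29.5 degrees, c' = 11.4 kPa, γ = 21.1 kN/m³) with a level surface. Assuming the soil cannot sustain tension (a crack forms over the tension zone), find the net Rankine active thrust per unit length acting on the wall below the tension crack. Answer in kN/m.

154 kN/m

K_a = 0.3401; √K_a = 0.5832.
Tension-crack depth z_c = 2c/(γ√K_a) = 2×11.4/(21.1×0.5832) = 1.853 m.
σ_a at base = K_a γ H − 2c√K_a = 0.3401×21.1×8.4 − 2×11.4×0.5832 = 46.98 kPa.
P_a = ½ × 46.98 × (H − z_c) = 0.5×46.98×6.547 = 153.8 kN/m.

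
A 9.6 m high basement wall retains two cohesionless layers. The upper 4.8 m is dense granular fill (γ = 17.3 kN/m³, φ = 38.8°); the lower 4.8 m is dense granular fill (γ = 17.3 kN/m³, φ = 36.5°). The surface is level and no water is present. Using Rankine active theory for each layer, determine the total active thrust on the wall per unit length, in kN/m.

198 kN/m

K_a1 = tan²(45°−38.8°/2) = 0.2296; K_a2 = tan²(45°−36.5°/2) = 0.2541.
Layer 1: σ at base = K_a1 γ₁ h₁ = 19.06 kPa; P₁ = ½×19.06×4.8 = 45.75.
Layer 2: σ_v at top = γ₁h₁ = 83.04; σ_h top = K_a2×83.04 = 21.10; σ_h base = K_a2×(83.04+17.3×4.8) = 42.19.
P₂ = ½(21.10+42.19)×4.8 = 151.9. Total P_a = 45.75+151.9 = 197.6 kN/m.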